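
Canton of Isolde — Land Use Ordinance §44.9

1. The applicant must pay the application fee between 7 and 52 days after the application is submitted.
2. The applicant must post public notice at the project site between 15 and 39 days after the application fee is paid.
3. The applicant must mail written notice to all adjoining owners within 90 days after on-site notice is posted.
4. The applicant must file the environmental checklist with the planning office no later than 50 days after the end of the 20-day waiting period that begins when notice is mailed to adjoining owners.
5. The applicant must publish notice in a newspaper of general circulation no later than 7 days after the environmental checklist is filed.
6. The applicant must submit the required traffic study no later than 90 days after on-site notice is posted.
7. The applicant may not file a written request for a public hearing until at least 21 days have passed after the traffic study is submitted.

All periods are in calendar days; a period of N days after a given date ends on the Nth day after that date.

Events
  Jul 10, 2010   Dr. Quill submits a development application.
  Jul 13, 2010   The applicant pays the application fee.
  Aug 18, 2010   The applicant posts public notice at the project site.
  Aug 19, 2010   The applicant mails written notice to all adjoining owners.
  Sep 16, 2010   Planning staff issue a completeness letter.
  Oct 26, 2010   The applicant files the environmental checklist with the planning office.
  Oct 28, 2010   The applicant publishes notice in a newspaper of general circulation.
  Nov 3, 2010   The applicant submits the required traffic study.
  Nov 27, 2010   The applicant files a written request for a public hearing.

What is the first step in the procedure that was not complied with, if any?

Step 1

(1) the permitted window runs from Jul 10, 2010 + 7 = Jul 17, 2010 to Jul 10, 2010 + 52 = Aug 31, 2010; Jul 13, 2010 is 4 days too early.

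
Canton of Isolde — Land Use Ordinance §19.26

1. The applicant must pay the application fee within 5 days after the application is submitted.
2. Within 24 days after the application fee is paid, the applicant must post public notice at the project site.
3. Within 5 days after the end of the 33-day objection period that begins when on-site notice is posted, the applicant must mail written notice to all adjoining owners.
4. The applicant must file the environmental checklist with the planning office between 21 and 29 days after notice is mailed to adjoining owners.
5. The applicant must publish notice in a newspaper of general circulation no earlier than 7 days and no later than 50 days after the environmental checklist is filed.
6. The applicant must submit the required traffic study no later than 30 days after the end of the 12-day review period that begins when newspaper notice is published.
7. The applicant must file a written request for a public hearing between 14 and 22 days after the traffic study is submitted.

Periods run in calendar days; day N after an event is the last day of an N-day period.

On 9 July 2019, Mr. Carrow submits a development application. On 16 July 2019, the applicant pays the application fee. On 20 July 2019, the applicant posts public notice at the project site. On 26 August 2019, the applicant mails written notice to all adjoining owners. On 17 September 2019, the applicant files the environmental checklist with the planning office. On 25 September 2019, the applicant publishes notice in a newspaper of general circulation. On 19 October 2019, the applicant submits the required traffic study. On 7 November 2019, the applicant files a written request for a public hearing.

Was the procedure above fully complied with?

No

(1) due by 9 July 2019 + 5 days = 14 July 2019; done 16 July 2019 — 2 days late.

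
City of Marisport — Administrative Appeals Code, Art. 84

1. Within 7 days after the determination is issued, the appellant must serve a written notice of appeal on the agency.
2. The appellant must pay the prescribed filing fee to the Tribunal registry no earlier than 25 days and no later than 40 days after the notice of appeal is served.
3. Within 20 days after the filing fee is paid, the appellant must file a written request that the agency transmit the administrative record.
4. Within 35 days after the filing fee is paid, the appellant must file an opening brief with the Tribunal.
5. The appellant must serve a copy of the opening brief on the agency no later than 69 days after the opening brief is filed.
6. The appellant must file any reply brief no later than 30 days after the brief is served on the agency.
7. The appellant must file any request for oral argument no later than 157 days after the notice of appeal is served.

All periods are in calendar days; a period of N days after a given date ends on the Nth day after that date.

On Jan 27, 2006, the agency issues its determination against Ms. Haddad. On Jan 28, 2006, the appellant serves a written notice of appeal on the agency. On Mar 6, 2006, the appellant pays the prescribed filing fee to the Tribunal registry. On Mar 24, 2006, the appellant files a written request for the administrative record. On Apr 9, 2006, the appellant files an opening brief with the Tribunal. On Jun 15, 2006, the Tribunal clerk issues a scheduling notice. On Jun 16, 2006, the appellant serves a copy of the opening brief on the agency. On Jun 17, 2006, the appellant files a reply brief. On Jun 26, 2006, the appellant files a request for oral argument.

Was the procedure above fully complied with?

Yes

Step 1 — counting 7 days from Jan 27, 2006 (when the determination is issued) gives a deadline of Feb 3, 2006; done Jan 28, 2006 — timely.
Step 2 — 25 and 40 days from Jan 28, 2006 (when the notice of appeal is served) are Feb 22, 2006 and Mar 9, 2006 respectively; done Mar 6, 2006 — within the window.
Step 3 — counting 20 days from Mar 6, 2006 (when the filing fee is paid) gives a deadline of Mar 26, 2006; Mar 24, 2006 is within that limit.
Step 4 — counting 35 days from Mar 6, 2006 (when the filing fee is paid) gives a deadline of Apr 10, 2006; completed Apr 9, 2006, before the deadline.
Step 5 — counting 69 days from Apr 9, 2006 (when the opening brief is filed) gives a deadline of Jun 17, 2006; done Jun 16, 2006 — timely.
Step 6 — counting 30 days from Jun 16, 2006 (when the brief is served on the agency) gives a deadline of Jul 16, 2006; Jun 17, 2006 is within that limit.
Step 7 — counting 157 days from Jan 28, 2006 (when the notice of appeal is served) gives a deadline of Jul 4, 2006; done Jun 26, 2006 — timely.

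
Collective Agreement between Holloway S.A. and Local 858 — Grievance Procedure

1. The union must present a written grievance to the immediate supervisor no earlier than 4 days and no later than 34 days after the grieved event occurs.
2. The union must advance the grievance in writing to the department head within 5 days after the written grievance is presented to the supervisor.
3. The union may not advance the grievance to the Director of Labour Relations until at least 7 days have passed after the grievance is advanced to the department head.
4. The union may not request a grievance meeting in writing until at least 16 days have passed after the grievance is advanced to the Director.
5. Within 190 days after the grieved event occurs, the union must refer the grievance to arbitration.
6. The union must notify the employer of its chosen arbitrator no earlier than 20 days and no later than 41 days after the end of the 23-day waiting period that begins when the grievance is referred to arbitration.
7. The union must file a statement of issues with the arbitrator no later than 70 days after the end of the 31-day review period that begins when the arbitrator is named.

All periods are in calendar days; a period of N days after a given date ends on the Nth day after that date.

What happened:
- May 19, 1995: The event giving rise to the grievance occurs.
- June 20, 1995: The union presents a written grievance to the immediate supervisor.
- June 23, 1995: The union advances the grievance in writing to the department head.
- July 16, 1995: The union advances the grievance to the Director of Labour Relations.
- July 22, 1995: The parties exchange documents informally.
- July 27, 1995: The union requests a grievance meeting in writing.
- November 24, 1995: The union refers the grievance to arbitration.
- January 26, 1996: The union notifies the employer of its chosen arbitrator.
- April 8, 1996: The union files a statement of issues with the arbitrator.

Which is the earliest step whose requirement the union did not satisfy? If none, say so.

Step 4

Step 1 — 4 and 34 days from May 19, 1995 (when the grieved event occurs) are May 23, 1995 and June 22, 1995 respectively; done June 20, 1995, which is between those dates.
Step 2 — counting 5 days from June 20, 1995 (when the written grievance is presented to the supervisor) gives a deadline of June 25, 1995; completed June 23, 1995, before the deadline.
Step 3 — must wait 7 days from June 23, 1995 (when the grievance is advanced to the department head), so not before June 30, 1995; July 16, 1995 is on or after that date.
Step 4 — must wait 16 days from July 16, 1995 (when the grievance is advanced to the Director), so not before August 1, 1995; acted on July 27, 1995, 5 days prematurely.
No need to go further; step 4 was not satisfied.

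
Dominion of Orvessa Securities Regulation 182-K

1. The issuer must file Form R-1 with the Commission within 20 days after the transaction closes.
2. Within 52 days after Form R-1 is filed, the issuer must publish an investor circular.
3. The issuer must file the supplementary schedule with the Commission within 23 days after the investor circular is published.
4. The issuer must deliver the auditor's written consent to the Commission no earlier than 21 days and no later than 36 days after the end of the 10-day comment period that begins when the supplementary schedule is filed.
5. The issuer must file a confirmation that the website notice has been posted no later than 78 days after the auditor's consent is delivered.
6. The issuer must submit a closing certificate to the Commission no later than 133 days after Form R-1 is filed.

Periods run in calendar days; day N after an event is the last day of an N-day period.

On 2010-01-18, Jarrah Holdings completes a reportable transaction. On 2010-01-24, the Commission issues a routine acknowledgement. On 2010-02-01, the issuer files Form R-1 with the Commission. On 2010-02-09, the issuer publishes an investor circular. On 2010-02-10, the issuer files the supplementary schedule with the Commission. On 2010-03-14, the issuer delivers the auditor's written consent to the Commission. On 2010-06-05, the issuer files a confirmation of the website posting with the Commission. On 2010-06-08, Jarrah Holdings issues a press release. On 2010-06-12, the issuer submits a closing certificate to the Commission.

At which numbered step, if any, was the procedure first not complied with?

Step 5

Step 1 — counting 20 days from 2010-01-18 (when the transaction closes) gives a deadline of 2010-02-07; done 2010-02-01 — timely.
Step 2 — counting 52 days from 2010-02-01 (when Form R-1 is filed) gives a deadline of 2010-03-25; 2010-02-09 is within that limit.
Step 3 — counting 23 days from 2010-02-09 (when the investor circular is published) gives a deadline of 2010-03-04; done 2010-02-10 — timely.
Step 4 — 21 and 36 days from 2010-02-20 (end of the 10-day comment period, which began when the supplementary schedule is filed on 2010-02-10) are 2010-03-13 and 2010-03-28 respectively; done 2010-03-14, which is between those dates.
Step 5 — counting 78 days from 2010-03-14 (when the auditor's consent is delivered) gives a deadline of 2010-05-31; not done until 2010-06-05, 5 days after the deadline.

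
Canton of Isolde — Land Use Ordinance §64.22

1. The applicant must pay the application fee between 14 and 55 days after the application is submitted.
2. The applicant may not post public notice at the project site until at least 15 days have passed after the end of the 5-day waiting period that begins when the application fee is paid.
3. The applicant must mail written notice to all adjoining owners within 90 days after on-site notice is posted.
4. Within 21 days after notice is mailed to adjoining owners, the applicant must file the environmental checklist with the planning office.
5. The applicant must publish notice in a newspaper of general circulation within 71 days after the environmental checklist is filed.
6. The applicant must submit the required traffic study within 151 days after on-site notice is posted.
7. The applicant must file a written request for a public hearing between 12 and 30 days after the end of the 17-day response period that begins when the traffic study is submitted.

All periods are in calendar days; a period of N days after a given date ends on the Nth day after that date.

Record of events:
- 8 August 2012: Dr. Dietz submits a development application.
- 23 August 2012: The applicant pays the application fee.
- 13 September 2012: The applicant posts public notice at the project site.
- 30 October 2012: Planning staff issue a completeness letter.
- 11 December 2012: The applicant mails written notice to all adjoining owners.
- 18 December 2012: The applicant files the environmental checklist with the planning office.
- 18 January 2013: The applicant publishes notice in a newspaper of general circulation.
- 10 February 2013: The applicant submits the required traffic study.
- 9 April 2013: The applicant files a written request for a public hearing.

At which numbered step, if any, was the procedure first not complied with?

(1) the permitted window runs from 8 August 2012 + 14 = 22 August 2012 to 8 August 2012 + 55 = 2 October 2012; done 23 August 2012, which is between those dates.
(2) permitted from 28 August 2012 + 15 days = 12 September 2012 onward; done 13 September 2012 — permitted.
(3) due by 13 September 2012 + 90 days = 12 December 2012; 11 December 2012 is within that limit.
(4) due by 11 December 2012 + 21 days = 1 January 2013; 18 December 2012 is within that limit.
(5) due by 18 December 2012 + 71 days = 27 February 2013; done 18 January 2013 — timely.
(6) due by 13 September 2012 + 151 days = 11 February 2013; 10 February 2013 is within that limit.
(7) the permitted window runs from 27 February 2013 + 12 = 11 March 2013 to 27 February 2013 + 30 = 29 March 2013; 9 April 2013 is 11 days past the end of the window.
That is the first point of non-compliance.

Step 7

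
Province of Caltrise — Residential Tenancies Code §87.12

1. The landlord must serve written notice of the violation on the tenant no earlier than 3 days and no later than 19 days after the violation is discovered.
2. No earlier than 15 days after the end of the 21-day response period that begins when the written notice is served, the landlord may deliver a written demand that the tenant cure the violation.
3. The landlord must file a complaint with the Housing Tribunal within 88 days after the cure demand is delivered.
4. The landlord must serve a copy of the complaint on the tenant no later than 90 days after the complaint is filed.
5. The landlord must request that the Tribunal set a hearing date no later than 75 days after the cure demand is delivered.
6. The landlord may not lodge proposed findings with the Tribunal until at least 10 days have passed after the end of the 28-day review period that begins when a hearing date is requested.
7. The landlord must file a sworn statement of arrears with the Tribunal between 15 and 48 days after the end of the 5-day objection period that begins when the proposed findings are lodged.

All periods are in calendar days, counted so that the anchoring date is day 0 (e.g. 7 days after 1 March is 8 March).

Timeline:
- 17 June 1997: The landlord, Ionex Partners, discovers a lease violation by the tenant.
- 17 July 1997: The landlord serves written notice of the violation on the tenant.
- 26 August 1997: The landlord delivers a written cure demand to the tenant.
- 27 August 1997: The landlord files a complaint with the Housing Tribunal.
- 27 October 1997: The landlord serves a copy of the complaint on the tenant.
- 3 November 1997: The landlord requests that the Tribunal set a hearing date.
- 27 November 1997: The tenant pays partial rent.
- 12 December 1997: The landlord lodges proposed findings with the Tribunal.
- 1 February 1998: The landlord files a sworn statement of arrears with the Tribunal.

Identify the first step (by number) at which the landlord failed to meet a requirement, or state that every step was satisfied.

Step 1

Step 1 — 3 and 19 days from 17 June 1997 (when the violation is discovered) are 20 June 1997 and 6 July 1997 respectively; 17 July 1997 is 11 days past the end of the window.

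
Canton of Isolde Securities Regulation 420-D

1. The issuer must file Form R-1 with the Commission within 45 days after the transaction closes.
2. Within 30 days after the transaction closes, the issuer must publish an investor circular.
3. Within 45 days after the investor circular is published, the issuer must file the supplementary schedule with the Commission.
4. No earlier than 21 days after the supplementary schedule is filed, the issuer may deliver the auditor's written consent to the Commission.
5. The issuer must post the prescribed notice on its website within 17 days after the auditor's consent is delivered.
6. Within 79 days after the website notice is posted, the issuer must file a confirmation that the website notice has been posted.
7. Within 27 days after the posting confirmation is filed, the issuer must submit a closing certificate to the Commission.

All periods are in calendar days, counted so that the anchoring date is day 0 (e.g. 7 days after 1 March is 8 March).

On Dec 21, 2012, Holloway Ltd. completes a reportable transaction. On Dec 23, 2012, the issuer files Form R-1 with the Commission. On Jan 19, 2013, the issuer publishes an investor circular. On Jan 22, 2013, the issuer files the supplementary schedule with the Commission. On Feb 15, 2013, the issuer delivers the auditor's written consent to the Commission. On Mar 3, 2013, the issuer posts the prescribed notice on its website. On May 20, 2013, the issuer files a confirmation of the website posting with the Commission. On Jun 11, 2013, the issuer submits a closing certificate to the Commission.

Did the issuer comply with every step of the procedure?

Step 1 — counting 45 days from Dec 21, 2012 (when the transaction closes) gives a deadline of Feb 4, 2013; completed Dec 23, 2012, before the deadline.
Step 2 — counting 30 days from Dec 21, 2012 (when the transaction closes) gives a deadline of Jan 20, 2013; completed Jan 19, 2013, before the deadline.
Step 3 — counting 45 days from Jan 19, 2013 (when the investor circular is published) gives a deadline of Mar 5, 2013; completed Jan 22, 2013, before the deadline.
Step 4 — must wait 21 days from Jan 22, 2013 (when the supplementary schedule is filed), so not before Feb 12, 2013; done Feb 15, 2013, after the minimum wait.
Step 5 — counting 17 days from Feb 15, 2013 (when the auditor's consent is delivered) gives a deadline of Mar 4, 2013; completed Mar 3, 2013, before the deadline.
Step 6 — counting 79 days from Mar 3, 2013 (when the website notice is posted) gives a deadline of May 21, 2013; completed May 20, 2013, before the deadline.
Step 7 — counting 27 days from May 20, 2013 (when the posting confirmation is filed) gives a deadline of Jun 16, 2013; Jun 11, 2013 is within that limit.

Yes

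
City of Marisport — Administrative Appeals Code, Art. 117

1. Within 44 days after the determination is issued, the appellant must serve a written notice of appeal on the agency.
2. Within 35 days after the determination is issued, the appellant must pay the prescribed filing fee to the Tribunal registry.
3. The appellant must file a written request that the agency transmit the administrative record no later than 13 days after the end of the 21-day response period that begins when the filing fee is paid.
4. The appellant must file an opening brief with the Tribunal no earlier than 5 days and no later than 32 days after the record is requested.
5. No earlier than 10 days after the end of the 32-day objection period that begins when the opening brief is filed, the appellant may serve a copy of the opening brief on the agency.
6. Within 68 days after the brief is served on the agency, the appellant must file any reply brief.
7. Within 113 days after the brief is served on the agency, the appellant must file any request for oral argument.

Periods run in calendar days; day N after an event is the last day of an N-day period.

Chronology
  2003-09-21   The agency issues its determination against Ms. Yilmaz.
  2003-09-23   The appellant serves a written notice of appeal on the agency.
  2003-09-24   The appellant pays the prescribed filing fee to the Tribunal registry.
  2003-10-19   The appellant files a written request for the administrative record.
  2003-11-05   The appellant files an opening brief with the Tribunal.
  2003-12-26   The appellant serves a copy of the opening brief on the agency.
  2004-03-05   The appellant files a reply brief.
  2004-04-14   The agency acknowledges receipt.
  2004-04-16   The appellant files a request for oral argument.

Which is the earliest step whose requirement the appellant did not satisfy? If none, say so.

Step 6

(1) due by 2003-09-21 + 44 days = 2003-11-04; completed 2003-09-23, before the deadline.
(2) due by 2003-09-21 + 35 days = 2003-10-26; completed 2003-09-24, before the deadline.
(3) due by 2003-10-15 + 13 days = 2003-10-28; completed 2003-10-19, before the deadline.
(4) the permitted window runs from 2003-10-19 + 5 = 2003-10-24 to 2003-10-19 + 32 = 2003-11-20; done 2003-11-05, which is between those dates.
(5) permitted from 2003-12-07 + 10 days = 2003-12-17 onward; done 2003-12-26 — permitted.
(6) due by 2003-12-26 + 68 days = 2004-03-03; not done until 2004-03-05, 2 days after the deadline.
No need to go further; step 6 was not satisfied.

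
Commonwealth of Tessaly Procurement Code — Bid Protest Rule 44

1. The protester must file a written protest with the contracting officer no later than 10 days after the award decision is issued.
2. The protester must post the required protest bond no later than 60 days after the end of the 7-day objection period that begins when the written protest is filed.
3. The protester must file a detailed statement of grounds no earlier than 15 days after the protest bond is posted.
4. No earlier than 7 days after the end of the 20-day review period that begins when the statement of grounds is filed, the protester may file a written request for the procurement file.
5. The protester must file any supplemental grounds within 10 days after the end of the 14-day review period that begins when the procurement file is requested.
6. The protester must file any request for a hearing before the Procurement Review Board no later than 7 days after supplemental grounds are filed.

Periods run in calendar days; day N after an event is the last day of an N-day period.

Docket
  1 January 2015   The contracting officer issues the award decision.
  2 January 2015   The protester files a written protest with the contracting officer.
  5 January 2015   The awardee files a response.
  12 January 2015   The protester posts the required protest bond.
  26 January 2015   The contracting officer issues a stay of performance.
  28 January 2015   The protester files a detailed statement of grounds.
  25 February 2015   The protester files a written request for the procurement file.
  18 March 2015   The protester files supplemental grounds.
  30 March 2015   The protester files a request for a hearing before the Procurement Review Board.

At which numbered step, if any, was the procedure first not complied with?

Step 6

(1) due by 1 January 2015 + 10 days = 11 January 2015; completed 2 January 2015, before the deadline.
(2) due by 9 January 2015 + 60 days = 10 March 2015; done 12 January 2015 — timely.
(3) permitted from 12 January 2015 + 15 days = 27 January 2015 onward; done 28 January 2015, after the minimum wait.
(4) permitted from 17 February 2015 + 7 days = 24 February 2015 onward; done 25 February 2015, after the minimum wait.
(5) due by 11 March 2015 + 10 days = 21 March 2015; completed 18 March 2015, before the deadline.
(6) due by 18 March 2015 + 7 days = 25 March 2015; 30 March 2015 misses that deadline by 5 days.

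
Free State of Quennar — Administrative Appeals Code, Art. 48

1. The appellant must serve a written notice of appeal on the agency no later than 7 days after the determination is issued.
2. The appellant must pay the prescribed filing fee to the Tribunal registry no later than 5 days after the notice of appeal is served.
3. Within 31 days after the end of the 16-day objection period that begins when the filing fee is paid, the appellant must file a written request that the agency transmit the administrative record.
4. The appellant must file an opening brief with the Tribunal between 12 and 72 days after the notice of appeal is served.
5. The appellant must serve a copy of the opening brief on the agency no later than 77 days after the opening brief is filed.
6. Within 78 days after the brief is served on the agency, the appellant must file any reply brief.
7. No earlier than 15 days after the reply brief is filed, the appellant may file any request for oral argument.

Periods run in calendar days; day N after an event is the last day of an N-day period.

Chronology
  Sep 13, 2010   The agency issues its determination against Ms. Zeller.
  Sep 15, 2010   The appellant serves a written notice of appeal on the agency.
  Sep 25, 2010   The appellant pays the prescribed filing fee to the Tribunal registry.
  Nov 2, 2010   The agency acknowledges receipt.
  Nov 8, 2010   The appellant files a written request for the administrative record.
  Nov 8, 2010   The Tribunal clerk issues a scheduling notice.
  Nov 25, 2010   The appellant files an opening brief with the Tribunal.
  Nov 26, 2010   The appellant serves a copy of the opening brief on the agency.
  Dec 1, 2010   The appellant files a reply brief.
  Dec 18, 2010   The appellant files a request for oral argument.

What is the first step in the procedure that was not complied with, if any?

Step 2

(1) due by Sep 13, 2010 + 7 days = Sep 20, 2010; completed Sep 15, 2010, before the deadline.
(2) due by Sep 15, 2010 + 5 days = Sep 20, 2010; not done until Sep 25, 2010, 5 days after the deadline.
Later steps need not be reached.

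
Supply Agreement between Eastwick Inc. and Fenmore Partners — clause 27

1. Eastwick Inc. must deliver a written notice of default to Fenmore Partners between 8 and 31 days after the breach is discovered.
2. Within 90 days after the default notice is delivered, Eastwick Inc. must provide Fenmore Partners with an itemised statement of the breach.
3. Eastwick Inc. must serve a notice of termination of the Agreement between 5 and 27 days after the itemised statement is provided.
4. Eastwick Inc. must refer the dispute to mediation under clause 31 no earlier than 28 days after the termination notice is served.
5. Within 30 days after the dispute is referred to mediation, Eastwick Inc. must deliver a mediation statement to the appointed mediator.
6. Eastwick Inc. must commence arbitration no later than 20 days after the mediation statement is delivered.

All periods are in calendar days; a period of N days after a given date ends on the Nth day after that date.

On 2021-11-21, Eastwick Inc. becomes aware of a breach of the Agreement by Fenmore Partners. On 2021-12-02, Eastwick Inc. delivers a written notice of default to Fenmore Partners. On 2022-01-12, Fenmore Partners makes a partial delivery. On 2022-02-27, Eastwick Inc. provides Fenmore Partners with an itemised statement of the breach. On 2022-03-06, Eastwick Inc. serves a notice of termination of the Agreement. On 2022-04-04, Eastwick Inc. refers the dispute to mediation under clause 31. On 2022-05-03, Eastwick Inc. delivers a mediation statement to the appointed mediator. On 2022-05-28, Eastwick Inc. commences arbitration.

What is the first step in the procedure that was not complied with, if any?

(1) the permitted window runs from 2021-11-21 + 8 = 2021-11-29 to 2021-11-21 + 31 = 2021-12-22; 2021-12-02 falls inside that range.
(2) due by 2021-12-02 + 90 days = 2022-03-02; completed 2022-02-27, before the deadline.
(3) the permitted window runs from 2022-02-27 + 5 = 2022-03-04 to 2022-02-27 + 27 = 2022-03-26; done 2022-03-06 — within the window.
(4) permitted from 2022-03-06 + 28 days = 2022-04-03 onward; done 2022-04-04, after the minimum wait.
(5) due by 2022-04-04 + 30 days = 2022-05-04; 2022-05-03 is within that limit.
(6) due by 2022-05-03 + 20 days = 2022-05-23; not done until 2022-05-28, 5 days after the deadline.
That is the first point of non-compliance.

Step 6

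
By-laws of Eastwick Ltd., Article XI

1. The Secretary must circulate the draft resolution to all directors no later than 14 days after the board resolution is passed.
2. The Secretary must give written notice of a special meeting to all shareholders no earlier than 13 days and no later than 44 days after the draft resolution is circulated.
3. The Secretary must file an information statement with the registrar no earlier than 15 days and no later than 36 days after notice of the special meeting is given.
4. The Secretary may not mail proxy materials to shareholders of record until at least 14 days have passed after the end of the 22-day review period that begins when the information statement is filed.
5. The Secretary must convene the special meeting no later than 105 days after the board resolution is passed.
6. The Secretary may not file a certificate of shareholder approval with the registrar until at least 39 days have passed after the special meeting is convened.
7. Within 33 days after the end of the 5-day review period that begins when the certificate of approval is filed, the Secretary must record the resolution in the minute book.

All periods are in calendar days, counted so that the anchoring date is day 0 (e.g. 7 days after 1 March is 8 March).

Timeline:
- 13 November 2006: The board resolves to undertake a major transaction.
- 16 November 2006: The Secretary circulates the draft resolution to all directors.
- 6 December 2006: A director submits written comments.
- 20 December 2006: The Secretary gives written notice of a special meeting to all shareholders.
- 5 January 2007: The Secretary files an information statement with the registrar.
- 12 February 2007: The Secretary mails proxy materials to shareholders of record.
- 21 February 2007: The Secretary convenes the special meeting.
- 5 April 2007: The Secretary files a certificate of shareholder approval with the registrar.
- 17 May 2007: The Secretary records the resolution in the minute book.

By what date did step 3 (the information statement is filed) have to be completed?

25 January 2007

Step 3 runs from 20 December 2006, when notice of the special meeting is given. The window is 15–36 days after 20 December 2006; it closes on 25 January 2007.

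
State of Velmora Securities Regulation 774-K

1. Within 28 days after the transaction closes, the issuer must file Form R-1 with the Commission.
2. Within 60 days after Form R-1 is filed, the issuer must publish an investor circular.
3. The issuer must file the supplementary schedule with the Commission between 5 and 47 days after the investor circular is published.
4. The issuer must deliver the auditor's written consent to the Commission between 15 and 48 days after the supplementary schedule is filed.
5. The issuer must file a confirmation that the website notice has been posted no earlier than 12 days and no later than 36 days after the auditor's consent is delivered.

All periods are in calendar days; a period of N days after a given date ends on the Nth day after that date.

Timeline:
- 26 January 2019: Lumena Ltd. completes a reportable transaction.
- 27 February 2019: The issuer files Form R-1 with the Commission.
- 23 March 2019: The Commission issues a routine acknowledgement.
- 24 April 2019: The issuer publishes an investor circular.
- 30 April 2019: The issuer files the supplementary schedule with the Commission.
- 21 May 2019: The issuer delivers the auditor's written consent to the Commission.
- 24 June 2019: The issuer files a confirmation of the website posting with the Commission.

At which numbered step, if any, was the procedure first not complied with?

Step 1

(1) due by 26 January 2019 + 28 days = 23 February 2019; 27 February 2019 misses that deadline by 4 days.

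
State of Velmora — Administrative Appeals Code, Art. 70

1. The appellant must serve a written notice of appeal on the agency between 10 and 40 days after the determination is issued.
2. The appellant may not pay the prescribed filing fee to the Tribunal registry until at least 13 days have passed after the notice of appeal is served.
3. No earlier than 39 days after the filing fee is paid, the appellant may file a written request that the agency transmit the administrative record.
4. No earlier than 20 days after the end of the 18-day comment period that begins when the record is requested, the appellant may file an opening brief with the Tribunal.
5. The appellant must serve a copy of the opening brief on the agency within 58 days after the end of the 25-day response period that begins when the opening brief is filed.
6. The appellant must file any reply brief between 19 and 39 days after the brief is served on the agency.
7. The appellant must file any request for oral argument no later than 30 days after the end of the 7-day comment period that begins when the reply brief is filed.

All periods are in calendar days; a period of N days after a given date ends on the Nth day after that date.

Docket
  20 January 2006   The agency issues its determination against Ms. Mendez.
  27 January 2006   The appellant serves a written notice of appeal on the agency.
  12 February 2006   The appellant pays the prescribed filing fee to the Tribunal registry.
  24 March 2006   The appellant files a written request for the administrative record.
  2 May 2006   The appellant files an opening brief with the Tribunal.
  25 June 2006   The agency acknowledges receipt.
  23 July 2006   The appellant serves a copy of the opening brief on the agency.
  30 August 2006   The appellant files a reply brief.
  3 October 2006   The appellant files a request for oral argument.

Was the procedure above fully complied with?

(1) the permitted window runs from 20 January 2006 + 10 = 30 January 2006 to 20 January 2006 + 40 = 1 March 2006; done 27 January 2006 — 3 days before the window opened.
That is the first point of non-compliance.

No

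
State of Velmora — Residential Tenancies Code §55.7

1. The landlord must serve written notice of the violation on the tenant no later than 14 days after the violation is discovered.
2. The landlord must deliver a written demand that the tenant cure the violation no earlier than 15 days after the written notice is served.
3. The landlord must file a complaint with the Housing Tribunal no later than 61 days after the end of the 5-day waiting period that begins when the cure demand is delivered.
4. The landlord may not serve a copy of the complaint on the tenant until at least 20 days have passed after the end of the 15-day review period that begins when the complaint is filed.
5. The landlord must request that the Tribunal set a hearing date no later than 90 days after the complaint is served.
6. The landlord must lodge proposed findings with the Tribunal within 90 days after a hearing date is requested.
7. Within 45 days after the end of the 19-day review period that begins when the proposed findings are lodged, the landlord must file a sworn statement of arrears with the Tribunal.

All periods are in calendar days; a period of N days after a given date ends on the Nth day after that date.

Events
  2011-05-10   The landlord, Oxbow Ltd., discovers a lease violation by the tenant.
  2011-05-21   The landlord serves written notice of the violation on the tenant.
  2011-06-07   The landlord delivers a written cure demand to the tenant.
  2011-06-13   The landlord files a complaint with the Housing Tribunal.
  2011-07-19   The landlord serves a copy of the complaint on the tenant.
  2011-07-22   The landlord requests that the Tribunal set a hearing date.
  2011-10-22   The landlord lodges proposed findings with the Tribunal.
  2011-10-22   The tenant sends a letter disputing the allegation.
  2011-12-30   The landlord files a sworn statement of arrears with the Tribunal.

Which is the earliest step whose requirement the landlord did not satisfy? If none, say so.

Step 6

(1) due by 2011-05-10 + 14 days = 2011-05-24; 2011-05-21 is within that limit.
(2) permitted from 2011-05-21 + 15 days = 2011-06-05 onward; done 2011-06-07 — permitted.
(3) due by 2011-06-12 + 61 days = 2011-08-12; done 2011-06-13 — timely.
(4) permitted from 2011-06-28 + 20 days = 2011-07-18 onward; done 2011-07-19 — permitted.
(5) due by 2011-07-19 + 90 days = 2011-10-17; completed 2011-07-22, before the deadline.
(6) due by 2011-07-22 + 90 days = 2011-10-20; 2011-10-22 misses that deadline by 2 days.
Later steps need not be reached.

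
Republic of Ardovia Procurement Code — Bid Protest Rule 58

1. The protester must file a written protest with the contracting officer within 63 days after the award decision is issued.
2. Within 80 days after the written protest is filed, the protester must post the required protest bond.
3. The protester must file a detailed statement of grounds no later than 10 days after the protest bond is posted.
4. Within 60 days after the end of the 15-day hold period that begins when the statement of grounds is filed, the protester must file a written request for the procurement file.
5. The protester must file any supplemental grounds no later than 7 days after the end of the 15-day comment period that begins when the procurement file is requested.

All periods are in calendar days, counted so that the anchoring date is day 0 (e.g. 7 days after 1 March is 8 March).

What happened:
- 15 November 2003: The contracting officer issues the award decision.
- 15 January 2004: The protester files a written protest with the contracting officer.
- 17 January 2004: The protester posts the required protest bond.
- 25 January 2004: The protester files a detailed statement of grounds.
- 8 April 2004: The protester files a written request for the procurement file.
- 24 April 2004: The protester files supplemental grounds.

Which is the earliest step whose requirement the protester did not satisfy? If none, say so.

None — every step was satisfied

Step 1 — counting 63 days from 15 November 2003 (when the award decision is issued) gives a deadline of 17 January 2004; completed 15 January 2004, before the deadline.
Step 2 — counting 80 days from 15 January 2004 (when the written protest is filed) gives a deadline of 4 April 2004; 17 January 2004 is within that limit.
Step 3 — counting 10 days from 17 January 2004 (when the protest bond is posted) gives a deadline of 27 January 2004; 25 January 2004 is within that limit.
Step 4 — counting 60 days from 9 February 2004 (end of the 15-day hold period, which began when the statement of grounds is filed on 25 January 2004) gives a deadline of 9 April 2004; done 8 April 2004 — timely.
Step 5 — counting 7 days from 23 April 2004 (end of the 15-day comment period, which began when the procurement file is requested on 8 April 2004) gives a deadline of 30 April 2004; 24 April 2004 is within that limit.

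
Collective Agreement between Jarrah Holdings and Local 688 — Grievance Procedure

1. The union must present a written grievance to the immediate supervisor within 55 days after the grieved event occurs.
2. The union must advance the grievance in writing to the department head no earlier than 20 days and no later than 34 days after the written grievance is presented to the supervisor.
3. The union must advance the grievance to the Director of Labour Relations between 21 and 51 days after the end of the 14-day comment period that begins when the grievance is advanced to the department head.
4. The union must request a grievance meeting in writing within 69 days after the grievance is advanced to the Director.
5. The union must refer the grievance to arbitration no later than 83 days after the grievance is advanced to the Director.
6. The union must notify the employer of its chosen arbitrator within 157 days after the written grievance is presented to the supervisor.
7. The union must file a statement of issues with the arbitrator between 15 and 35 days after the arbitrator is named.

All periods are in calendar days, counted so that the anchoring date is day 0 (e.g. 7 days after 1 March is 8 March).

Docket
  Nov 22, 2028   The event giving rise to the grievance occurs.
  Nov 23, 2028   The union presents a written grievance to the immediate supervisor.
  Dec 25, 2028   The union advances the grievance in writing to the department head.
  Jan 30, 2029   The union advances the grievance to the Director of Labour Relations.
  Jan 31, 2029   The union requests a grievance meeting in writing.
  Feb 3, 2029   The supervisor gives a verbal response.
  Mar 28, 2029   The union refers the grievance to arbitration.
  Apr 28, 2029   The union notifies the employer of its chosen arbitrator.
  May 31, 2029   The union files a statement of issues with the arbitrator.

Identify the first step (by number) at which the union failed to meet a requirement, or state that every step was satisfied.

Step 1 — counting 55 days from Nov 22, 2028 (when the grieved event occurs) gives a deadline of Jan 16, 2029; Nov 23, 2028 is within that limit.
Step 2 — 20 and 34 days from Nov 23, 2028 (when the written grievance is presented to the supervisor) are Dec 13, 2028 and Dec 27, 2028 respectively; done Dec 25, 2028, which is between those dates.
Step 3 — 21 and 51 days from Jan 8, 2029 (end of the 14-day comment period, which began when the grievance is advanced to the department head on Dec 25, 2028) are Jan 29, 2029 and Feb 28, 2029 respectively; done Jan 30, 2029 — within the window.
Step 4 — counting 69 days from Jan 30, 2029 (when the grievance is advanced to the Director) gives a deadline of Apr 9, 2029; Jan 31, 2029 is within that limit.
Step 5 — counting 83 days from Jan 30, 2029 (when the grievance is advanced to the Director) gives a deadline of Apr 23, 2029; completed Mar 28, 2029, before the deadline.
Step 6 — counting 157 days from Nov 23, 2028 (when the written grievance is presented to the supervisor) gives a deadline of Apr 29, 2029; done Apr 28, 2029 — timely.
Step 7 — 15 and 35 days from Apr 28, 2029 (when the arbitrator is named) are May 13, 2029 and Jun 2, 2029 respectively; May 31, 2029 falls inside that range.

None — every step was satisfied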